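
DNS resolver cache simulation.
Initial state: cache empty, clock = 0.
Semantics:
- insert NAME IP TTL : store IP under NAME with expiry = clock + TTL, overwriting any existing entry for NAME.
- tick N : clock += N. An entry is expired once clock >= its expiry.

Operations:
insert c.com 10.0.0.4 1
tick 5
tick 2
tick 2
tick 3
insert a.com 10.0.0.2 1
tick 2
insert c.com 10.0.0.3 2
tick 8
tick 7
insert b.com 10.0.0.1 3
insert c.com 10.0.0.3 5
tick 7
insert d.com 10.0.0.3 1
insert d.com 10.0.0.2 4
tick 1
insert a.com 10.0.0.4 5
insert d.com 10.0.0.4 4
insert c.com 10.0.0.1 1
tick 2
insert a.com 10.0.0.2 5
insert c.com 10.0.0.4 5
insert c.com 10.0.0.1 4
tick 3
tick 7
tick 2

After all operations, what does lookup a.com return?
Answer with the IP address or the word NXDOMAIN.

Answer: NXDOMAIN

Derivation:
Op 1: insert c.com -> 10.0.0.4 (expiry=0+1=1). clock=0
Op 2: tick 5 -> clock=5. purged={c.com}
Op 3: tick 2 -> clock=7.
Op 4: tick 2 -> clock=9.
Op 5: tick 3 -> clock=12.
Op 6: insert a.com -> 10.0.0.2 (expiry=12+1=13). clock=12
Op 7: tick 2 -> clock=14. purged={a.com}
Op 8: insert c.com -> 10.0.0.3 (expiry=14+2=16). clock=14
Op 9: tick 8 -> clock=22. purged={c.com}
Op 10: tick 7 -> clock=29.
Op 11: insert b.com -> 10.0.0.1 (expiry=29+3=32). clock=29
Op 12: insert c.com -> 10.0.0.3 (expiry=29+5=34). clock=29
Op 13: tick 7 -> clock=36. purged={b.com,c.com}
Op 14: insert d.com -> 10.0.0.3 (expiry=36+1=37). clock=36
Op 15: insert d.com -> 10.0.0.2 (expiry=36+4=40). clock=36
Op 16: tick 1 -> clock=37.
Op 17: insert a.com -> 10.0.0.4 (expiry=37+5=42). clock=37
Op 18: insert d.com -> 10.0.0.4 (expiry=37+4=41). clock=37
Op 19: insert c.com -> 10.0.0.1 (expiry=37+1=38). clock=37
Op 20: tick 2 -> clock=39. purged={c.com}
Op 21: insert a.com -> 10.0.0.2 (expiry=39+5=44). clock=39
Op 22: insert c.com -> 10.0.0.4 (expiry=39+5=44). clock=39
Op 23: insert c.com -> 10.0.0.1 (expiry=39+4=43). clock=39
Op 24: tick 3 -> clock=42. purged={d.com}
Op 25: tick 7 -> clock=49. purged={a.com,c.com}
Op 26: tick 2 -> clock=51.
lookup a.com: not in cache (expired or never inserted)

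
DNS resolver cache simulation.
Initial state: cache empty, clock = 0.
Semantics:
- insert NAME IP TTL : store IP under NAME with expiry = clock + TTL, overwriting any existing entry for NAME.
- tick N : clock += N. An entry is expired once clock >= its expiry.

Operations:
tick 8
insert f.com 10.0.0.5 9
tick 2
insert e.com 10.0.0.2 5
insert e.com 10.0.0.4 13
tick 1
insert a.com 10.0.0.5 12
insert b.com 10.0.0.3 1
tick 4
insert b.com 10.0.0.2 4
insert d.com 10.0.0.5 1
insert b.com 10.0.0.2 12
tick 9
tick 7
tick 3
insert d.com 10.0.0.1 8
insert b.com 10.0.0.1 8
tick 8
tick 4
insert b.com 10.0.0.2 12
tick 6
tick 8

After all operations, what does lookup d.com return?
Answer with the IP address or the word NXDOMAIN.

Answer: NXDOMAIN

Derivation:
Op 1: tick 8 -> clock=8.
Op 2: insert f.com -> 10.0.0.5 (expiry=8+9=17). clock=8
Op 3: tick 2 -> clock=10.
Op 4: insert e.com -> 10.0.0.2 (expiry=10+5=15). clock=10
Op 5: insert e.com -> 10.0.0.4 (expiry=10+13=23). clock=10
Op 6: tick 1 -> clock=11.
Op 7: insert a.com -> 10.0.0.5 (expiry=11+12=23). clock=11
Op 8: insert b.com -> 10.0.0.3 (expiry=11+1=12). clock=11
Op 9: tick 4 -> clock=15. purged={b.com}
Op 10: insert b.com -> 10.0.0.2 (expiry=15+4=19). clock=15
Op 11: insert d.com -> 10.0.0.5 (expiry=15+1=16). clock=15
Op 12: insert b.com -> 10.0.0.2 (expiry=15+12=27). clock=15
Op 13: tick 9 -> clock=24. purged={a.com,d.com,e.com,f.com}
Op 14: tick 7 -> clock=31. purged={b.com}
Op 15: tick 3 -> clock=34.
Op 16: insert d.com -> 10.0.0.1 (expiry=34+8=42). clock=34
Op 17: insert b.com -> 10.0.0.1 (expiry=34+8=42). clock=34
Op 18: tick 8 -> clock=42. purged={b.com,d.com}
Op 19: tick 4 -> clock=46.
Op 20: insert b.com -> 10.0.0.2 (expiry=46+12=58). clock=46
Op 21: tick 6 -> clock=52.
Op 22: tick 8 -> clock=60. purged={b.com}
lookup d.com: not in cache (expired or never inserted)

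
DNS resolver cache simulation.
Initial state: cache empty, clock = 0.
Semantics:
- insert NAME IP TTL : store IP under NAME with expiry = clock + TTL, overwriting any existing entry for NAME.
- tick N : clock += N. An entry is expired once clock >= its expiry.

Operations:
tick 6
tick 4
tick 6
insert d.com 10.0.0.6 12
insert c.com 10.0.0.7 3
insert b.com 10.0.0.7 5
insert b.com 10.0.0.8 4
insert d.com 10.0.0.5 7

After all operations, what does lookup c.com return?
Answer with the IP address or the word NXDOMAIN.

Op 1: tick 6 -> clock=6.
Op 2: tick 4 -> clock=10.
Op 3: tick 6 -> clock=16.
Op 4: insert d.com -> 10.0.0.6 (expiry=16+12=28). clock=16
Op 5: insert c.com -> 10.0.0.7 (expiry=16+3=19). clock=16
Op 6: insert b.com -> 10.0.0.7 (expiry=16+5=21). clock=16
Op 7: insert b.com -> 10.0.0.8 (expiry=16+4=20). clock=16
Op 8: insert d.com -> 10.0.0.5 (expiry=16+7=23). clock=16
lookup c.com: present, ip=10.0.0.7 expiry=19 > clock=16

Answer: 10.0.0.7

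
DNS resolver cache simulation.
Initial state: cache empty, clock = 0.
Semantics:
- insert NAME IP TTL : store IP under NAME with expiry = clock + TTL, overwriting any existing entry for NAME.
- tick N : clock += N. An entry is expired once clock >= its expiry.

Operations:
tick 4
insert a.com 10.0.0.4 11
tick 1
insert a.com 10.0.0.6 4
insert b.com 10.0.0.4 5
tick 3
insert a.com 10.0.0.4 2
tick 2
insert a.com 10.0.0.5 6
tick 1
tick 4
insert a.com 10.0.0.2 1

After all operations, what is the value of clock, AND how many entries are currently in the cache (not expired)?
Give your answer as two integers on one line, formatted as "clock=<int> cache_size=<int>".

Answer: clock=15 cache_size=1

Derivation:
Op 1: tick 4 -> clock=4.
Op 2: insert a.com -> 10.0.0.4 (expiry=4+11=15). clock=4
Op 3: tick 1 -> clock=5.
Op 4: insert a.com -> 10.0.0.6 (expiry=5+4=9). clock=5
Op 5: insert b.com -> 10.0.0.4 (expiry=5+5=10). clock=5
Op 6: tick 3 -> clock=8.
Op 7: insert a.com -> 10.0.0.4 (expiry=8+2=10). clock=8
Op 8: tick 2 -> clock=10. purged={a.com,b.com}
Op 9: insert a.com -> 10.0.0.5 (expiry=10+6=16). clock=10
Op 10: tick 1 -> clock=11.
Op 11: tick 4 -> clock=15.
Op 12: insert a.com -> 10.0.0.2 (expiry=15+1=16). clock=15
Final clock = 15
Final cache (unexpired): {a.com} -> size=1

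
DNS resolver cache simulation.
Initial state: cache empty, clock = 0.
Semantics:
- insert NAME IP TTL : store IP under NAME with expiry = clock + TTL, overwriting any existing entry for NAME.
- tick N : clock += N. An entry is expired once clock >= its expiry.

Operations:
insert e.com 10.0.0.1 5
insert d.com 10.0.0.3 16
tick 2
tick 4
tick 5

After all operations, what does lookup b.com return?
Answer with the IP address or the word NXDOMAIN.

Op 1: insert e.com -> 10.0.0.1 (expiry=0+5=5). clock=0
Op 2: insert d.com -> 10.0.0.3 (expiry=0+16=16). clock=0
Op 3: tick 2 -> clock=2.
Op 4: tick 4 -> clock=6. purged={e.com}
Op 5: tick 5 -> clock=11.
lookup b.com: not in cache (expired or never inserted)

Answer: NXDOMAIN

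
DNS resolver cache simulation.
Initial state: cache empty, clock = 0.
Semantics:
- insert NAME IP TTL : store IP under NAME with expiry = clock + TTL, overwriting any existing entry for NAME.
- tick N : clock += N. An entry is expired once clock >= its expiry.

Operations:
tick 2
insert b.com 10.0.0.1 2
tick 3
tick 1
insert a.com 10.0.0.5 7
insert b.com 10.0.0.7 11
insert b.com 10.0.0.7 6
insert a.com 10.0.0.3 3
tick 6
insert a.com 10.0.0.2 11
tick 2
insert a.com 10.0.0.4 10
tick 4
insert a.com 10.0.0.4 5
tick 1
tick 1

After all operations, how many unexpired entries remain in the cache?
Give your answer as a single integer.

Op 1: tick 2 -> clock=2.
Op 2: insert b.com -> 10.0.0.1 (expiry=2+2=4). clock=2
Op 3: tick 3 -> clock=5. purged={b.com}
Op 4: tick 1 -> clock=6.
Op 5: insert a.com -> 10.0.0.5 (expiry=6+7=13). clock=6
Op 6: insert b.com -> 10.0.0.7 (expiry=6+11=17). clock=6
Op 7: insert b.com -> 10.0.0.7 (expiry=6+6=12). clock=6
Op 8: insert a.com -> 10.0.0.3 (expiry=6+3=9). clock=6
Op 9: tick 6 -> clock=12. purged={a.com,b.com}
Op 10: insert a.com -> 10.0.0.2 (expiry=12+11=23). clock=12
Op 11: tick 2 -> clock=14.
Op 12: insert a.com -> 10.0.0.4 (expiry=14+10=24). clock=14
Op 13: tick 4 -> clock=18.
Op 14: insert a.com -> 10.0.0.4 (expiry=18+5=23). clock=18
Op 15: tick 1 -> clock=19.
Op 16: tick 1 -> clock=20.
Final cache (unexpired): {a.com} -> size=1

Answer: 1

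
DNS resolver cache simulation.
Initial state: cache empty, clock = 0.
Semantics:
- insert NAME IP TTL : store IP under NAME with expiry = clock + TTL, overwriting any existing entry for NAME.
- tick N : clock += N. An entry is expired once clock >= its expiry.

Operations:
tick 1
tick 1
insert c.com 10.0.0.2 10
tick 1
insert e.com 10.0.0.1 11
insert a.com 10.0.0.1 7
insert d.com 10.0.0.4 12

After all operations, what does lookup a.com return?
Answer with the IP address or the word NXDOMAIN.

Op 1: tick 1 -> clock=1.
Op 2: tick 1 -> clock=2.
Op 3: insert c.com -> 10.0.0.2 (expiry=2+10=12). clock=2
Op 4: tick 1 -> clock=3.
Op 5: insert e.com -> 10.0.0.1 (expiry=3+11=14). clock=3
Op 6: insert a.com -> 10.0.0.1 (expiry=3+7=10). clock=3
Op 7: insert d.com -> 10.0.0.4 (expiry=3+12=15). clock=3
lookup a.com: present, ip=10.0.0.1 expiry=10 > clock=3

Answer: 10.0.0.1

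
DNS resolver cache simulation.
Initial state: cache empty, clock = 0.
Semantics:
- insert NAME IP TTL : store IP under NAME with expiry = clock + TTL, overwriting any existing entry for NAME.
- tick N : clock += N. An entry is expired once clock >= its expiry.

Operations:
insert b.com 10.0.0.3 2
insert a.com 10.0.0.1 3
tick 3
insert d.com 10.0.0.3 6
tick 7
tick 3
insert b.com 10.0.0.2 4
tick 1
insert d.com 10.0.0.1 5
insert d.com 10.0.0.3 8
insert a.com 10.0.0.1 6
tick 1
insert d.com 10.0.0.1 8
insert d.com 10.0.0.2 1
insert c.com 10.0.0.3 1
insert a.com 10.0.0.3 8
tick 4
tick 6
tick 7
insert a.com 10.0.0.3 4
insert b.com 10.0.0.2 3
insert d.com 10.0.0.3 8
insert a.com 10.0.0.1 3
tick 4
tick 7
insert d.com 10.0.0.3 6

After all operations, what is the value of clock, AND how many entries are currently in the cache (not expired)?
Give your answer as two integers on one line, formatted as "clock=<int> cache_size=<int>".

Op 1: insert b.com -> 10.0.0.3 (expiry=0+2=2). clock=0
Op 2: insert a.com -> 10.0.0.1 (expiry=0+3=3). clock=0
Op 3: tick 3 -> clock=3. purged={a.com,b.com}
Op 4: insert d.com -> 10.0.0.3 (expiry=3+6=9). clock=3
Op 5: tick 7 -> clock=10. purged={d.com}
Op 6: tick 3 -> clock=13.
Op 7: insert b.com -> 10.0.0.2 (expiry=13+4=17). clock=13
Op 8: tick 1 -> clock=14.
Op 9: insert d.com -> 10.0.0.1 (expiry=14+5=19). clock=14
Op 10: insert d.com -> 10.0.0.3 (expiry=14+8=22). clock=14
Op 11: insert a.com -> 10.0.0.1 (expiry=14+6=20). clock=14
Op 12: tick 1 -> clock=15.
Op 13: insert d.com -> 10.0.0.1 (expiry=15+8=23). clock=15
Op 14: insert d.com -> 10.0.0.2 (expiry=15+1=16). clock=15
Op 15: insert c.com -> 10.0.0.3 (expiry=15+1=16). clock=15
Op 16: insert a.com -> 10.0.0.3 (expiry=15+8=23). clock=15
Op 17: tick 4 -> clock=19. purged={b.com,c.com,d.com}
Op 18: tick 6 -> clock=25. purged={a.com}
Op 19: tick 7 -> clock=32.
Op 20: insert a.com -> 10.0.0.3 (expiry=32+4=36). clock=32
Op 21: insert b.com -> 10.0.0.2 (expiry=32+3=35). clock=32
Op 22: insert d.com -> 10.0.0.3 (expiry=32+8=40). clock=32
Op 23: insert a.com -> 10.0.0.1 (expiry=32+3=35). clock=32
Op 24: tick 4 -> clock=36. purged={a.com,b.com}
Op 25: tick 7 -> clock=43. purged={d.com}
Op 26: insert d.com -> 10.0.0.3 (expiry=43+6=49). clock=43
Final clock = 43
Final cache (unexpired): {d.com} -> size=1

Answer: clock=43 cache_size=1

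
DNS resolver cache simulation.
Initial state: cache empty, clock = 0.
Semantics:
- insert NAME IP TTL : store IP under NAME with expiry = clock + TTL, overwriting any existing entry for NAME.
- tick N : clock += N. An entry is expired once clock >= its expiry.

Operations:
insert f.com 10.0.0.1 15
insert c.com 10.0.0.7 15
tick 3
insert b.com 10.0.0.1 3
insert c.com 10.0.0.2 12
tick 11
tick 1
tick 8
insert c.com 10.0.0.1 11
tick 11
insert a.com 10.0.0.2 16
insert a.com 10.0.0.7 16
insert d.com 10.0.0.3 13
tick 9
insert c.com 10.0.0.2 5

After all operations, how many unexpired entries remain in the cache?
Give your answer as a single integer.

Answer: 3

Derivation:
Op 1: insert f.com -> 10.0.0.1 (expiry=0+15=15). clock=0
Op 2: insert c.com -> 10.0.0.7 (expiry=0+15=15). clock=0
Op 3: tick 3 -> clock=3.
Op 4: insert b.com -> 10.0.0.1 (expiry=3+3=6). clock=3
Op 5: insert c.com -> 10.0.0.2 (expiry=3+12=15). clock=3
Op 6: tick 11 -> clock=14. purged={b.com}
Op 7: tick 1 -> clock=15. purged={c.com,f.com}
Op 8: tick 8 -> clock=23.
Op 9: insert c.com -> 10.0.0.1 (expiry=23+11=34). clock=23
Op 10: tick 11 -> clock=34. purged={c.com}
Op 11: insert a.com -> 10.0.0.2 (expiry=34+16=50). clock=34
Op 12: insert a.com -> 10.0.0.7 (expiry=34+16=50). clock=34
Op 13: insert d.com -> 10.0.0.3 (expiry=34+13=47). clock=34
Op 14: tick 9 -> clock=43.
Op 15: insert c.com -> 10.0.0.2 (expiry=43+5=48). clock=43
Final cache (unexpired): {a.com,c.com,d.com} -> size=3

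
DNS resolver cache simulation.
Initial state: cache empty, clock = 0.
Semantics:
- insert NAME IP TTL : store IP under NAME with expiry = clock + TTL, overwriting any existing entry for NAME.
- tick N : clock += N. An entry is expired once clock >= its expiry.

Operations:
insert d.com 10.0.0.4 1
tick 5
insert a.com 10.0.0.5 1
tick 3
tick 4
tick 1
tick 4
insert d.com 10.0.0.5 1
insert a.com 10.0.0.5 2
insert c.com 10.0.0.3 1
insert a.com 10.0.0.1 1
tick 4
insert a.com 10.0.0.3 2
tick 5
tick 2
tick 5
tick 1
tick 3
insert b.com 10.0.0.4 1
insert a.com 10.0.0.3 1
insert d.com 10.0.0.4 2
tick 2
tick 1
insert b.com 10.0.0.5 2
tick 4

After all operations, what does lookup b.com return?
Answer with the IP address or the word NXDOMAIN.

Answer: NXDOMAIN

Derivation:
Op 1: insert d.com -> 10.0.0.4 (expiry=0+1=1). clock=0
Op 2: tick 5 -> clock=5. purged={d.com}
Op 3: insert a.com -> 10.0.0.5 (expiry=5+1=6). clock=5
Op 4: tick 3 -> clock=8. purged={a.com}
Op 5: tick 4 -> clock=12.
Op 6: tick 1 -> clock=13.
Op 7: tick 4 -> clock=17.
Op 8: insert d.com -> 10.0.0.5 (expiry=17+1=18). clock=17
Op 9: insert a.com -> 10.0.0.5 (expiry=17+2=19). clock=17
Op 10: insert c.com -> 10.0.0.3 (expiry=17+1=18). clock=17
Op 11: insert a.com -> 10.0.0.1 (expiry=17+1=18). clock=17
Op 12: tick 4 -> clock=21. purged={a.com,c.com,d.com}
Op 13: insert a.com -> 10.0.0.3 (expiry=21+2=23). clock=21
Op 14: tick 5 -> clock=26. purged={a.com}
Op 15: tick 2 -> clock=28.
Op 16: tick 5 -> clock=33.
Op 17: tick 1 -> clock=34.
Op 18: tick 3 -> clock=37.
Op 19: insert b.com -> 10.0.0.4 (expiry=37+1=38). clock=37
Op 20: insert a.com -> 10.0.0.3 (expiry=37+1=38). clock=37
Op 21: insert d.com -> 10.0.0.4 (expiry=37+2=39). clock=37
Op 22: tick 2 -> clock=39. purged={a.com,b.com,d.com}
Op 23: tick 1 -> clock=40.
Op 24: insert b.com -> 10.0.0.5 (expiry=40+2=42). clock=40
Op 25: tick 4 -> clock=44. purged={b.com}
lookup b.com: not in cache (expired or never inserted)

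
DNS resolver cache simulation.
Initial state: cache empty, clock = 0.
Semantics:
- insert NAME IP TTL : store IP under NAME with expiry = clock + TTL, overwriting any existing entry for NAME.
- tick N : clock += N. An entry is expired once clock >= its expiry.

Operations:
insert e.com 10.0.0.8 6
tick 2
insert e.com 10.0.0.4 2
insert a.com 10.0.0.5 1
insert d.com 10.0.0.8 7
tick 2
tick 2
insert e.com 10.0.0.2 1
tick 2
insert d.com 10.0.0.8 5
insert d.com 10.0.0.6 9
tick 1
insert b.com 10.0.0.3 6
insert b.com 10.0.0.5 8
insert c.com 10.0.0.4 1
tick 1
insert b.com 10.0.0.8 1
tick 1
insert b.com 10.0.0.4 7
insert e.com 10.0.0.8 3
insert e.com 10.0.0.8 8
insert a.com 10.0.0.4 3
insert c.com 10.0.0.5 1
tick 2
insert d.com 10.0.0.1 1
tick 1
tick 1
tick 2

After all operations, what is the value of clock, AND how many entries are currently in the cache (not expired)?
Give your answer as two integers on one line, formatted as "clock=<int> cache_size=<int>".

Op 1: insert e.com -> 10.0.0.8 (expiry=0+6=6). clock=0
Op 2: tick 2 -> clock=2.
Op 3: insert e.com -> 10.0.0.4 (expiry=2+2=4). clock=2
Op 4: insert a.com -> 10.0.0.5 (expiry=2+1=3). clock=2
Op 5: insert d.com -> 10.0.0.8 (expiry=2+7=9). clock=2
Op 6: tick 2 -> clock=4. purged={a.com,e.com}
Op 7: tick 2 -> clock=6.
Op 8: insert e.com -> 10.0.0.2 (expiry=6+1=7). clock=6
Op 9: tick 2 -> clock=8. purged={e.com}
Op 10: insert d.com -> 10.0.0.8 (expiry=8+5=13). clock=8
Op 11: insert d.com -> 10.0.0.6 (expiry=8+9=17). clock=8
Op 12: tick 1 -> clock=9.
Op 13: insert b.com -> 10.0.0.3 (expiry=9+6=15). clock=9
Op 14: insert b.com -> 10.0.0.5 (expiry=9+8=17). clock=9
Op 15: insert c.com -> 10.0.0.4 (expiry=9+1=10). clock=9
Op 16: tick 1 -> clock=10. purged={c.com}
Op 17: insert b.com -> 10.0.0.8 (expiry=10+1=11). clock=10
Op 18: tick 1 -> clock=11. purged={b.com}
Op 19: insert b.com -> 10.0.0.4 (expiry=11+7=18). clock=11
Op 20: insert e.com -> 10.0.0.8 (expiry=11+3=14). clock=11
Op 21: insert e.com -> 10.0.0.8 (expiry=11+8=19). clock=11
Op 22: insert a.com -> 10.0.0.4 (expiry=11+3=14). clock=11
Op 23: insert c.com -> 10.0.0.5 (expiry=11+1=12). clock=11
Op 24: tick 2 -> clock=13. purged={c.com}
Op 25: insert d.com -> 10.0.0.1 (expiry=13+1=14). clock=13
Op 26: tick 1 -> clock=14. purged={a.com,d.com}
Op 27: tick 1 -> clock=15.
Op 28: tick 2 -> clock=17.
Final clock = 17
Final cache (unexpired): {b.com,e.com} -> size=2

Answer: clock=17 cache_size=2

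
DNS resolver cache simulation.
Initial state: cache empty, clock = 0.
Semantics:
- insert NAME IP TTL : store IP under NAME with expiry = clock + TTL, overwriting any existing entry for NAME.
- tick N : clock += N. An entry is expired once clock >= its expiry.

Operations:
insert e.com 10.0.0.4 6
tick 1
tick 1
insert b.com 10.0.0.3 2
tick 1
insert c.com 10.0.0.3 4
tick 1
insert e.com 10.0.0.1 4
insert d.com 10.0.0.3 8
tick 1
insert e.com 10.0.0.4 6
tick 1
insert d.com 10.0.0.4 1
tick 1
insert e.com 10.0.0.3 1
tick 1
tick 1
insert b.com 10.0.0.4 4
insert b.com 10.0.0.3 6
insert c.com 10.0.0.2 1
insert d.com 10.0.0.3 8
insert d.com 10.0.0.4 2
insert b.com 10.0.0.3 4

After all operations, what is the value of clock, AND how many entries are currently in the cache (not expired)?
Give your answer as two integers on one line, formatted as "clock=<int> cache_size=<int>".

Op 1: insert e.com -> 10.0.0.4 (expiry=0+6=6). clock=0
Op 2: tick 1 -> clock=1.
Op 3: tick 1 -> clock=2.
Op 4: insert b.com -> 10.0.0.3 (expiry=2+2=4). clock=2
Op 5: tick 1 -> clock=3.
Op 6: insert c.com -> 10.0.0.3 (expiry=3+4=7). clock=3
Op 7: tick 1 -> clock=4. purged={b.com}
Op 8: insert e.com -> 10.0.0.1 (expiry=4+4=8). clock=4
Op 9: insert d.com -> 10.0.0.3 (expiry=4+8=12). clock=4
Op 10: tick 1 -> clock=5.
Op 11: insert e.com -> 10.0.0.4 (expiry=5+6=11). clock=5
Op 12: tick 1 -> clock=6.
Op 13: insert d.com -> 10.0.0.4 (expiry=6+1=7). clock=6
Op 14: tick 1 -> clock=7. purged={c.com,d.com}
Op 15: insert e.com -> 10.0.0.3 (expiry=7+1=8). clock=7
Op 16: tick 1 -> clock=8. purged={e.com}
Op 17: tick 1 -> clock=9.
Op 18: insert b.com -> 10.0.0.4 (expiry=9+4=13). clock=9
Op 19: insert b.com -> 10.0.0.3 (expiry=9+6=15). clock=9
Op 20: insert c.com -> 10.0.0.2 (expiry=9+1=10). clock=9
Op 21: insert d.com -> 10.0.0.3 (expiry=9+8=17). clock=9
Op 22: insert d.com -> 10.0.0.4 (expiry=9+2=11). clock=9
Op 23: insert b.com -> 10.0.0.3 (expiry=9+4=13). clock=9
Final clock = 9
Final cache (unexpired): {b.com,c.com,d.com} -> size=3

Answer: clock=9 cache_size=3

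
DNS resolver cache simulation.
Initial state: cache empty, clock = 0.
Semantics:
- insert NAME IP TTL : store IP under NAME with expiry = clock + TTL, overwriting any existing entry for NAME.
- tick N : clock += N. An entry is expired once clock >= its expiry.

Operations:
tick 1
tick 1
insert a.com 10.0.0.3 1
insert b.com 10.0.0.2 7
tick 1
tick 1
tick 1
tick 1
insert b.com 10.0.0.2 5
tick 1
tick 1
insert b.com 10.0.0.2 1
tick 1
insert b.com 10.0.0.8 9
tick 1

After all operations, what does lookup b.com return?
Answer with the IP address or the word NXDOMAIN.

Answer: 10.0.0.8

Derivation:
Op 1: tick 1 -> clock=1.
Op 2: tick 1 -> clock=2.
Op 3: insert a.com -> 10.0.0.3 (expiry=2+1=3). clock=2
Op 4: insert b.com -> 10.0.0.2 (expiry=2+7=9). clock=2
Op 5: tick 1 -> clock=3. purged={a.com}
Op 6: tick 1 -> clock=4.
Op 7: tick 1 -> clock=5.
Op 8: tick 1 -> clock=6.
Op 9: insert b.com -> 10.0.0.2 (expiry=6+5=11). clock=6
Op 10: tick 1 -> clock=7.
Op 11: tick 1 -> clock=8.
Op 12: insert b.com -> 10.0.0.2 (expiry=8+1=9). clock=8
Op 13: tick 1 -> clock=9. purged={b.com}
Op 14: insert b.com -> 10.0.0.8 (expiry=9+9=18). clock=9
Op 15: tick 1 -> clock=10.
lookup b.com: present, ip=10.0.0.8 expiry=18 > clock=10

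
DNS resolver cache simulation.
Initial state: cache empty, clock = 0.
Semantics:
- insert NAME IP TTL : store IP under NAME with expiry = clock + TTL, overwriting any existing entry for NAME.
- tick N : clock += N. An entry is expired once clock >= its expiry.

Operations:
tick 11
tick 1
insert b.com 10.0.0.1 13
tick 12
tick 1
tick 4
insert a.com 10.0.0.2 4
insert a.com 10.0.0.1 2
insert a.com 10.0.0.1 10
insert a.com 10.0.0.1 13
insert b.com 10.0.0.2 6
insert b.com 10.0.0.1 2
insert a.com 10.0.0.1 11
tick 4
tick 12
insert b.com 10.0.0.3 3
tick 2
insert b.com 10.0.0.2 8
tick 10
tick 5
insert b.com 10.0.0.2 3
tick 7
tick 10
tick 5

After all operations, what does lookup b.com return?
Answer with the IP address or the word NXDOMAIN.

Op 1: tick 11 -> clock=11.
Op 2: tick 1 -> clock=12.
Op 3: insert b.com -> 10.0.0.1 (expiry=12+13=25). clock=12
Op 4: tick 12 -> clock=24.
Op 5: tick 1 -> clock=25. purged={b.com}
Op 6: tick 4 -> clock=29.
Op 7: insert a.com -> 10.0.0.2 (expiry=29+4=33). clock=29
Op 8: insert a.com -> 10.0.0.1 (expiry=29+2=31). clock=29
Op 9: insert a.com -> 10.0.0.1 (expiry=29+10=39). clock=29
Op 10: insert a.com -> 10.0.0.1 (expiry=29+13=42). clock=29
Op 11: insert b.com -> 10.0.0.2 (expiry=29+6=35). clock=29
Op 12: insert b.com -> 10.0.0.1 (expiry=29+2=31). clock=29
Op 13: insert a.com -> 10.0.0.1 (expiry=29+11=40). clock=29
Op 14: tick 4 -> clock=33. purged={b.com}
Op 15: tick 12 -> clock=45. purged={a.com}
Op 16: insert b.com -> 10.0.0.3 (expiry=45+3=48). clock=45
Op 17: tick 2 -> clock=47.
Op 18: insert b.com -> 10.0.0.2 (expiry=47+8=55). clock=47
Op 19: tick 10 -> clock=57. purged={b.com}
Op 20: tick 5 -> clock=62.
Op 21: insert b.com -> 10.0.0.2 (expiry=62+3=65). clock=62
Op 22: tick 7 -> clock=69. purged={b.com}
Op 23: tick 10 -> clock=79.
Op 24: tick 5 -> clock=84.
lookup b.com: not in cache (expired or never inserted)

Answer: NXDOMAIN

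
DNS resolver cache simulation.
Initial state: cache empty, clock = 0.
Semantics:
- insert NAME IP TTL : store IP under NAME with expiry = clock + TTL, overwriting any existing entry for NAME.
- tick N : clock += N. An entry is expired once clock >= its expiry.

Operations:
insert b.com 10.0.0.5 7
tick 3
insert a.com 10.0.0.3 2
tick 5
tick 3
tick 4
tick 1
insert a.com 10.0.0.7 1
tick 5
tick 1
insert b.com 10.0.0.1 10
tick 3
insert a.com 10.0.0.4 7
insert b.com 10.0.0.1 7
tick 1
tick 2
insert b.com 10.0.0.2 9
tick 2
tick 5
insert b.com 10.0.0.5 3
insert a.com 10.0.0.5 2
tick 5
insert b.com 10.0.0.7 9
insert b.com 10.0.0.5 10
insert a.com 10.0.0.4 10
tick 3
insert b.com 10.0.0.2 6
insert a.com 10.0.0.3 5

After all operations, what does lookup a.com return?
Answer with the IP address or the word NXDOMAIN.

Answer: 10.0.0.3

Derivation:
Op 1: insert b.com -> 10.0.0.5 (expiry=0+7=7). clock=0
Op 2: tick 3 -> clock=3.
Op 3: insert a.com -> 10.0.0.3 (expiry=3+2=5). clock=3
Op 4: tick 5 -> clock=8. purged={a.com,b.com}
Op 5: tick 3 -> clock=11.
Op 6: tick 4 -> clock=15.
Op 7: tick 1 -> clock=16.
Op 8: insert a.com -> 10.0.0.7 (expiry=16+1=17). clock=16
Op 9: tick 5 -> clock=21. purged={a.com}
Op 10: tick 1 -> clock=22.
Op 11: insert b.com -> 10.0.0.1 (expiry=22+10=32). clock=22
Op 12: tick 3 -> clock=25.
Op 13: insert a.com -> 10.0.0.4 (expiry=25+7=32). clock=25
Op 14: insert b.com -> 10.0.0.1 (expiry=25+7=32). clock=25
Op 15: tick 1 -> clock=26.
Op 16: tick 2 -> clock=28.
Op 17: insert b.com -> 10.0.0.2 (expiry=28+9=37). clock=28
Op 18: tick 2 -> clock=30.
Op 19: tick 5 -> clock=35. purged={a.com}
Op 20: insert b.com -> 10.0.0.5 (expiry=35+3=38). clock=35
Op 21: insert a.com -> 10.0.0.5 (expiry=35+2=37). clock=35
Op 22: tick 5 -> clock=40. purged={a.com,b.com}
Op 23: insert b.com -> 10.0.0.7 (expiry=40+9=49). clock=40
Op 24: insert b.com -> 10.0.0.5 (expiry=40+10=50). clock=40
Op 25: insert a.com -> 10.0.0.4 (expiry=40+10=50). clock=40
Op 26: tick 3 -> clock=43.
Op 27: insert b.com -> 10.0.0.2 (expiry=43+6=49). clock=43
Op 28: insert a.com -> 10.0.0.3 (expiry=43+5=48). clock=43
lookup a.com: present, ip=10.0.0.3 expiry=48 > clock=43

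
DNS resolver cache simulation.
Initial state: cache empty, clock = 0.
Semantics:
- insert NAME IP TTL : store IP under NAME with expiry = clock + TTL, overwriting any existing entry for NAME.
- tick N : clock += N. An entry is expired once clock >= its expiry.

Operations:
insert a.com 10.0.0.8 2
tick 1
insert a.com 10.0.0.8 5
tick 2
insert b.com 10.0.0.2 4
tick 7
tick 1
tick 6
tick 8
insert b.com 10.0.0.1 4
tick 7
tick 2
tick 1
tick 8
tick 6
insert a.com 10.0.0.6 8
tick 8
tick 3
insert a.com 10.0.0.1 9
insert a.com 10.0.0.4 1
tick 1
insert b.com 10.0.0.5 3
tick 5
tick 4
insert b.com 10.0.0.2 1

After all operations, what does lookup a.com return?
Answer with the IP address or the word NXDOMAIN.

Answer: NXDOMAIN

Derivation:
Op 1: insert a.com -> 10.0.0.8 (expiry=0+2=2). clock=0
Op 2: tick 1 -> clock=1.
Op 3: insert a.com -> 10.0.0.8 (expiry=1+5=6). clock=1
Op 4: tick 2 -> clock=3.
Op 5: insert b.com -> 10.0.0.2 (expiry=3+4=7). clock=3
Op 6: tick 7 -> clock=10. purged={a.com,b.com}
Op 7: tick 1 -> clock=11.
Op 8: tick 6 -> clock=17.
Op 9: tick 8 -> clock=25.
Op 10: insert b.com -> 10.0.0.1 (expiry=25+4=29). clock=25
Op 11: tick 7 -> clock=32. purged={b.com}
Op 12: tick 2 -> clock=34.
Op 13: tick 1 -> clock=35.
Op 14: tick 8 -> clock=43.
Op 15: tick 6 -> clock=49.
Op 16: insert a.com -> 10.0.0.6 (expiry=49+8=57). clock=49
Op 17: tick 8 -> clock=57. purged={a.com}
Op 18: tick 3 -> clock=60.
Op 19: insert a.com -> 10.0.0.1 (expiry=60+9=69). clock=60
Op 20: insert a.com -> 10.0.0.4 (expiry=60+1=61). clock=60
Op 21: tick 1 -> clock=61. purged={a.com}
Op 22: insert b.com -> 10.0.0.5 (expiry=61+3=64). clock=61
Op 23: tick 5 -> clock=66. purged={b.com}
Op 24: tick 4 -> clock=70.
Op 25: insert b.com -> 10.0.0.2 (expiry=70+1=71). clock=70
lookup a.com: not in cache (expired or never inserted)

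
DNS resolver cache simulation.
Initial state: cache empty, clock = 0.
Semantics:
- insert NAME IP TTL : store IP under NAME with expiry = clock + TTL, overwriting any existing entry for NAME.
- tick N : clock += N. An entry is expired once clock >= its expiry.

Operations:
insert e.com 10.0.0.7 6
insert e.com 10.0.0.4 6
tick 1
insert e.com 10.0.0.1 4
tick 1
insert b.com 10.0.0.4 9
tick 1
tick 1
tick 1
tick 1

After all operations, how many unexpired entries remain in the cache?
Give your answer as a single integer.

Answer: 1

Derivation:
Op 1: insert e.com -> 10.0.0.7 (expiry=0+6=6). clock=0
Op 2: insert e.com -> 10.0.0.4 (expiry=0+6=6). clock=0
Op 3: tick 1 -> clock=1.
Op 4: insert e.com -> 10.0.0.1 (expiry=1+4=5). clock=1
Op 5: tick 1 -> clock=2.
Op 6: insert b.com -> 10.0.0.4 (expiry=2+9=11). clock=2
Op 7: tick 1 -> clock=3.
Op 8: tick 1 -> clock=4.
Op 9: tick 1 -> clock=5. purged={e.com}
Op 10: tick 1 -> clock=6.
Final cache (unexpired): {b.com} -> size=1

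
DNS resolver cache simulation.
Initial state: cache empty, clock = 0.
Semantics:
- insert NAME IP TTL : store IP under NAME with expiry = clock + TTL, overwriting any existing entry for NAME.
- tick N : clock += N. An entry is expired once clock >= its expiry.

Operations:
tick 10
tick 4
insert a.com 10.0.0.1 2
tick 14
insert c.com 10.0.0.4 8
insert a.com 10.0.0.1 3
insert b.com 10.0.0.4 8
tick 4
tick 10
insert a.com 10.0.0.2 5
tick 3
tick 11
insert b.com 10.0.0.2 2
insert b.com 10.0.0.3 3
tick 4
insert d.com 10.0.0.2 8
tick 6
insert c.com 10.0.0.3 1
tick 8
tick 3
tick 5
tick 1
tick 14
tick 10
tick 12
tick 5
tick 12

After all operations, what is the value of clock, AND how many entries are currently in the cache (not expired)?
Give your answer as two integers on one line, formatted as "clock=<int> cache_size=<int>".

Op 1: tick 10 -> clock=10.
Op 2: tick 4 -> clock=14.
Op 3: insert a.com -> 10.0.0.1 (expiry=14+2=16). clock=14
Op 4: tick 14 -> clock=28. purged={a.com}
Op 5: insert c.com -> 10.0.0.4 (expiry=28+8=36). clock=28
Op 6: insert a.com -> 10.0.0.1 (expiry=28+3=31). clock=28
Op 7: insert b.com -> 10.0.0.4 (expiry=28+8=36). clock=28
Op 8: tick 4 -> clock=32. purged={a.com}
Op 9: tick 10 -> clock=42. purged={b.com,c.com}
Op 10: insert a.com -> 10.0.0.2 (expiry=42+5=47). clock=42
Op 11: tick 3 -> clock=45.
Op 12: tick 11 -> clock=56. purged={a.com}
Op 13: insert b.com -> 10.0.0.2 (expiry=56+2=58). clock=56
Op 14: insert b.com -> 10.0.0.3 (expiry=56+3=59). clock=56
Op 15: tick 4 -> clock=60. purged={b.com}
Op 16: insert d.com -> 10.0.0.2 (expiry=60+8=68). clock=60
Op 17: tick 6 -> clock=66.
Op 18: insert c.com -> 10.0.0.3 (expiry=66+1=67). clock=66
Op 19: tick 8 -> clock=74. purged={c.com,d.com}
Op 20: tick 3 -> clock=77.
Op 21: tick 5 -> clock=82.
Op 22: tick 1 -> clock=83.
Op 23: tick 14 -> clock=97.
Op 24: tick 10 -> clock=107.
Op 25: tick 12 -> clock=119.
Op 26: tick 5 -> clock=124.
Op 27: tick 12 -> clock=136.
Final clock = 136
Final cache (unexpired): {} -> size=0

Answer: clock=136 cache_size=0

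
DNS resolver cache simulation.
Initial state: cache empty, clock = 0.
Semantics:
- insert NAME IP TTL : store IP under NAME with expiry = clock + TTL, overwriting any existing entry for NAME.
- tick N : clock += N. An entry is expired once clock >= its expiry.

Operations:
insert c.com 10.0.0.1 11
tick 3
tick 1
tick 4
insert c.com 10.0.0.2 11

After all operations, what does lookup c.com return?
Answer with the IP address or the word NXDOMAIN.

Answer: 10.0.0.2

Derivation:
Op 1: insert c.com -> 10.0.0.1 (expiry=0+11=11). clock=0
Op 2: tick 3 -> clock=3.
Op 3: tick 1 -> clock=4.
Op 4: tick 4 -> clock=8.
Op 5: insert c.com -> 10.0.0.2 (expiry=8+11=19). clock=8
lookup c.com: present, ip=10.0.0.2 expiry=19 > clock=8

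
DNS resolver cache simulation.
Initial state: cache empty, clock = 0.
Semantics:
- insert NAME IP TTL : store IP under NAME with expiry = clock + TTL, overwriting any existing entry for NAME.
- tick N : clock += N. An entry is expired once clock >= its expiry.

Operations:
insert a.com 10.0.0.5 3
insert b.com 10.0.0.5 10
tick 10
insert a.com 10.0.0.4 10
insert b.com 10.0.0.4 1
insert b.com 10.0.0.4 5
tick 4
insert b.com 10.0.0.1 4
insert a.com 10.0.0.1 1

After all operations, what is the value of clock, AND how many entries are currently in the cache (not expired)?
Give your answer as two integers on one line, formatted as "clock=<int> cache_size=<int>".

Op 1: insert a.com -> 10.0.0.5 (expiry=0+3=3). clock=0
Op 2: insert b.com -> 10.0.0.5 (expiry=0+10=10). clock=0
Op 3: tick 10 -> clock=10. purged={a.com,b.com}
Op 4: insert a.com -> 10.0.0.4 (expiry=10+10=20). clock=10
Op 5: insert b.com -> 10.0.0.4 (expiry=10+1=11). clock=10
Op 6: insert b.com -> 10.0.0.4 (expiry=10+5=15). clock=10
Op 7: tick 4 -> clock=14.
Op 8: insert b.com -> 10.0.0.1 (expiry=14+4=18). clock=14
Op 9: insert a.com -> 10.0.0.1 (expiry=14+1=15). clock=14
Final clock = 14
Final cache (unexpired): {a.com,b.com} -> size=2

Answer: clock=14 cache_size=2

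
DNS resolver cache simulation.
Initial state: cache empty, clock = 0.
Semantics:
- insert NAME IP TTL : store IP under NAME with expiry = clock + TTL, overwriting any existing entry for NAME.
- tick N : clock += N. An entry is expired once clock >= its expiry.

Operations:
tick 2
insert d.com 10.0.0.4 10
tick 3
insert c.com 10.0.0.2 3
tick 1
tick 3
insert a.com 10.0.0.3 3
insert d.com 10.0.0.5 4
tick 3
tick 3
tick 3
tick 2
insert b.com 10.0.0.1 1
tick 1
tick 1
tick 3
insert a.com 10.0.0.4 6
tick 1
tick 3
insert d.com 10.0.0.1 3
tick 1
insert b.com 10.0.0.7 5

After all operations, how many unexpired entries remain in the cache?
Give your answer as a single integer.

Op 1: tick 2 -> clock=2.
Op 2: insert d.com -> 10.0.0.4 (expiry=2+10=12). clock=2
Op 3: tick 3 -> clock=5.
Op 4: insert c.com -> 10.0.0.2 (expiry=5+3=8). clock=5
Op 5: tick 1 -> clock=6.
Op 6: tick 3 -> clock=9. purged={c.com}
Op 7: insert a.com -> 10.0.0.3 (expiry=9+3=12). clock=9
Op 8: insert d.com -> 10.0.0.5 (expiry=9+4=13). clock=9
Op 9: tick 3 -> clock=12. purged={a.com}
Op 10: tick 3 -> clock=15. purged={d.com}
Op 11: tick 3 -> clock=18.
Op 12: tick 2 -> clock=20.
Op 13: insert b.com -> 10.0.0.1 (expiry=20+1=21). clock=20
Op 14: tick 1 -> clock=21. purged={b.com}
Op 15: tick 1 -> clock=22.
Op 16: tick 3 -> clock=25.
Op 17: insert a.com -> 10.0.0.4 (expiry=25+6=31). clock=25
Op 18: tick 1 -> clock=26.
Op 19: tick 3 -> clock=29.
Op 20: insert d.com -> 10.0.0.1 (expiry=29+3=32). clock=29
Op 21: tick 1 -> clock=30.
Op 22: insert b.com -> 10.0.0.7 (expiry=30+5=35). clock=30
Final cache (unexpired): {a.com,b.com,d.com} -> size=3

Answer: 3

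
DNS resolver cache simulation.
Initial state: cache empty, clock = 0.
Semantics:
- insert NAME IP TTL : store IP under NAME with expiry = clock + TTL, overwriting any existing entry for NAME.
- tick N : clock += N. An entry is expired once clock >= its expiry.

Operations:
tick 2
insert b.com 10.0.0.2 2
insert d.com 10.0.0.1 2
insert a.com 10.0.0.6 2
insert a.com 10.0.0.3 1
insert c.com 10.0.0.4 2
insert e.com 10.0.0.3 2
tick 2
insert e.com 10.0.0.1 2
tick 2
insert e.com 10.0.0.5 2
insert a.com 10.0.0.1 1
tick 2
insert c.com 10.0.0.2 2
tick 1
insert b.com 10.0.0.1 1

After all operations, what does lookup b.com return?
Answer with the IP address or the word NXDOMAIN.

Answer: 10.0.0.1

Derivation:
Op 1: tick 2 -> clock=2.
Op 2: insert b.com -> 10.0.0.2 (expiry=2+2=4). clock=2
Op 3: insert d.com -> 10.0.0.1 (expiry=2+2=4). clock=2
Op 4: insert a.com -> 10.0.0.6 (expiry=2+2=4). clock=2
Op 5: insert a.com -> 10.0.0.3 (expiry=2+1=3). clock=2
Op 6: insert c.com -> 10.0.0.4 (expiry=2+2=4). clock=2
Op 7: insert e.com -> 10.0.0.3 (expiry=2+2=4). clock=2
Op 8: tick 2 -> clock=4. purged={a.com,b.com,c.com,d.com,e.com}
Op 9: insert e.com -> 10.0.0.1 (expiry=4+2=6). clock=4
Op 10: tick 2 -> clock=6. purged={e.com}
Op 11: insert e.com -> 10.0.0.5 (expiry=6+2=8). clock=6
Op 12: insert a.com -> 10.0.0.1 (expiry=6+1=7). clock=6
Op 13: tick 2 -> clock=8. purged={a.com,e.com}
Op 14: insert c.com -> 10.0.0.2 (expiry=8+2=10). clock=8
Op 15: tick 1 -> clock=9.
Op 16: insert b.com -> 10.0.0.1 (expiry=9+1=10). clock=9
lookup b.com: present, ip=10.0.0.1 expiry=10 > clock=9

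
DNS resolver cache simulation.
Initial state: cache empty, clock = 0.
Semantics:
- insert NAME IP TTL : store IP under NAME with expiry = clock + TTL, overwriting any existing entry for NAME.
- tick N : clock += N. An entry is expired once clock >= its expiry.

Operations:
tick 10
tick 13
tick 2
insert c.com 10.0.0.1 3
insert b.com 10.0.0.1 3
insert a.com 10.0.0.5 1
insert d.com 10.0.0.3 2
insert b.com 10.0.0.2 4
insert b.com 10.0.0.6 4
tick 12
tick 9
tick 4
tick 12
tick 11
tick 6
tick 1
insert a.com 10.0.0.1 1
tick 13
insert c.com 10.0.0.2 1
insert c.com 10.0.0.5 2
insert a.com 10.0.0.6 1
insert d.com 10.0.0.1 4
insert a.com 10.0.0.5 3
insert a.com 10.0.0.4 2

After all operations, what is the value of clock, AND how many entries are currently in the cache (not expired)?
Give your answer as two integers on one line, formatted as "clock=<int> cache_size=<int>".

Op 1: tick 10 -> clock=10.
Op 2: tick 13 -> clock=23.
Op 3: tick 2 -> clock=25.
Op 4: insert c.com -> 10.0.0.1 (expiry=25+3=28). clock=25
Op 5: insert b.com -> 10.0.0.1 (expiry=25+3=28). clock=25
Op 6: insert a.com -> 10.0.0.5 (expiry=25+1=26). clock=25
Op 7: insert d.com -> 10.0.0.3 (expiry=25+2=27). clock=25
Op 8: insert b.com -> 10.0.0.2 (expiry=25+4=29). clock=25
Op 9: insert b.com -> 10.0.0.6 (expiry=25+4=29). clock=25
Op 10: tick 12 -> clock=37. purged={a.com,b.com,c.com,d.com}
Op 11: tick 9 -> clock=46.
Op 12: tick 4 -> clock=50.
Op 13: tick 12 -> clock=62.
Op 14: tick 11 -> clock=73.
Op 15: tick 6 -> clock=79.
Op 16: tick 1 -> clock=80.
Op 17: insert a.com -> 10.0.0.1 (expiry=80+1=81). clock=80
Op 18: tick 13 -> clock=93. purged={a.com}
Op 19: insert c.com -> 10.0.0.2 (expiry=93+1=94). clock=93
Op 20: insert c.com -> 10.0.0.5 (expiry=93+2=95). clock=93
Op 21: insert a.com -> 10.0.0.6 (expiry=93+1=94). clock=93
Op 22: insert d.com -> 10.0.0.1 (expiry=93+4=97). clock=93
Op 23: insert a.com -> 10.0.0.5 (expiry=93+3=96). clock=93
Op 24: insert a.com -> 10.0.0.4 (expiry=93+2=95). clock=93
Final clock = 93
Final cache (unexpired): {a.com,c.com,d.com} -> size=3

Answer: clock=93 cache_size=3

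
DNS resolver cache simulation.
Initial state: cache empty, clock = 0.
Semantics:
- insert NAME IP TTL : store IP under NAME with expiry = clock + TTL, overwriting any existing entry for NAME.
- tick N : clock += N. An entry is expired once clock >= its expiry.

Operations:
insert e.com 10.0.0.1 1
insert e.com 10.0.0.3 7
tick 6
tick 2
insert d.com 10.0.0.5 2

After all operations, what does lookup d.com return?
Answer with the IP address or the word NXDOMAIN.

Op 1: insert e.com -> 10.0.0.1 (expiry=0+1=1). clock=0
Op 2: insert e.com -> 10.0.0.3 (expiry=0+7=7). clock=0
Op 3: tick 6 -> clock=6.
Op 4: tick 2 -> clock=8. purged={e.com}
Op 5: insert d.com -> 10.0.0.5 (expiry=8+2=10). clock=8
lookup d.com: present, ip=10.0.0.5 expiry=10 > clock=8

Answer: 10.0.0.5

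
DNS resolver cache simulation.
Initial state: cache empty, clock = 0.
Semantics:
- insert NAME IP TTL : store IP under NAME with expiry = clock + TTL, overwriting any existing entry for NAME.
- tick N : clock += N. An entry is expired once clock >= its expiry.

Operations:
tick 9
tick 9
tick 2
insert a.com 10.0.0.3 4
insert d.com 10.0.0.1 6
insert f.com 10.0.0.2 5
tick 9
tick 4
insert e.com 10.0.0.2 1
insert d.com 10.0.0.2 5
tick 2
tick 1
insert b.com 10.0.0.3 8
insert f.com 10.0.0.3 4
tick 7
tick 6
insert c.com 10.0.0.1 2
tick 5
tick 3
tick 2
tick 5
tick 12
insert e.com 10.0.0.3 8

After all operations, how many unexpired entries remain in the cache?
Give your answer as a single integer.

Answer: 1

Derivation:
Op 1: tick 9 -> clock=9.
Op 2: tick 9 -> clock=18.
Op 3: tick 2 -> clock=20.
Op 4: insert a.com -> 10.0.0.3 (expiry=20+4=24). clock=20
Op 5: insert d.com -> 10.0.0.1 (expiry=20+6=26). clock=20
Op 6: insert f.com -> 10.0.0.2 (expiry=20+5=25). clock=20
Op 7: tick 9 -> clock=29. purged={a.com,d.com,f.com}
Op 8: tick 4 -> clock=33.
Op 9: insert e.com -> 10.0.0.2 (expiry=33+1=34). clock=33
Op 10: insert d.com -> 10.0.0.2 (expiry=33+5=38). clock=33
Op 11: tick 2 -> clock=35. purged={e.com}
Op 12: tick 1 -> clock=36.
Op 13: insert b.com -> 10.0.0.3 (expiry=36+8=44). clock=36
Op 14: insert f.com -> 10.0.0.3 (expiry=36+4=40). clock=36
Op 15: tick 7 -> clock=43. purged={d.com,f.com}
Op 16: tick 6 -> clock=49. purged={b.com}
Op 17: insert c.com -> 10.0.0.1 (expiry=49+2=51). clock=49
Op 18: tick 5 -> clock=54. purged={c.com}
Op 19: tick 3 -> clock=57.
Op 20: tick 2 -> clock=59.
Op 21: tick 5 -> clock=64.
Op 22: tick 12 -> clock=76.
Op 23: insert e.com -> 10.0.0.3 (expiry=76+8=84). clock=76
Final cache (unexpired): {e.com} -> size=1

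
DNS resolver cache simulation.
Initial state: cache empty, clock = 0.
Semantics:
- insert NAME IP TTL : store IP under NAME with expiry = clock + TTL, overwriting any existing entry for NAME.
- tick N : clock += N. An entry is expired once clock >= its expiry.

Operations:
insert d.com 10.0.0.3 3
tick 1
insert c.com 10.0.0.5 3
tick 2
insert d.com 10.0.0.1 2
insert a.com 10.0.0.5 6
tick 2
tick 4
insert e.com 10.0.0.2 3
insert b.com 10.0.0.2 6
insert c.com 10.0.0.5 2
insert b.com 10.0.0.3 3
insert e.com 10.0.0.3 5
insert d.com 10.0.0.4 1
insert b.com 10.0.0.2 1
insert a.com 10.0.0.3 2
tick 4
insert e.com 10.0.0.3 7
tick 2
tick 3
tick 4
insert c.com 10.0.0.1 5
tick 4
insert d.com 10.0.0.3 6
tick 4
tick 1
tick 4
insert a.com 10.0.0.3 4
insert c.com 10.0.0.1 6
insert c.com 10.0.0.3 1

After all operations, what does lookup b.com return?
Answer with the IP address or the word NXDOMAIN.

Answer: NXDOMAIN

Derivation:
Op 1: insert d.com -> 10.0.0.3 (expiry=0+3=3). clock=0
Op 2: tick 1 -> clock=1.
Op 3: insert c.com -> 10.0.0.5 (expiry=1+3=4). clock=1
Op 4: tick 2 -> clock=3. purged={d.com}
Op 5: insert d.com -> 10.0.0.1 (expiry=3+2=5). clock=3
Op 6: insert a.com -> 10.0.0.5 (expiry=3+6=9). clock=3
Op 7: tick 2 -> clock=5. purged={c.com,d.com}
Op 8: tick 4 -> clock=9. purged={a.com}
Op 9: insert e.com -> 10.0.0.2 (expiry=9+3=12). clock=9
Op 10: insert b.com -> 10.0.0.2 (expiry=9+6=15). clock=9
Op 11: insert c.com -> 10.0.0.5 (expiry=9+2=11). clock=9
Op 12: insert b.com -> 10.0.0.3 (expiry=9+3=12). clock=9
Op 13: insert e.com -> 10.0.0.3 (expiry=9+5=14). clock=9
Op 14: insert d.com -> 10.0.0.4 (expiry=9+1=10). clock=9
Op 15: insert b.com -> 10.0.0.2 (expiry=9+1=10). clock=9
Op 16: insert a.com -> 10.0.0.3 (expiry=9+2=11). clock=9
Op 17: tick 4 -> clock=13. purged={a.com,b.com,c.com,d.com}
Op 18: insert e.com -> 10.0.0.3 (expiry=13+7=20). clock=13
Op 19: tick 2 -> clock=15.
Op 20: tick 3 -> clock=18.
Op 21: tick 4 -> clock=22. purged={e.com}
Op 22: insert c.com -> 10.0.0.1 (expiry=22+5=27). clock=22
Op 23: tick 4 -> clock=26.
Op 24: insert d.com -> 10.0.0.3 (expiry=26+6=32). clock=26
Op 25: tick 4 -> clock=30. purged={c.com}
Op 26: tick 1 -> clock=31.
Op 27: tick 4 -> clock=35. purged={d.com}
Op 28: insert a.com -> 10.0.0.3 (expiry=35+4=39). clock=35
Op 29: insert c.com -> 10.0.0.1 (expiry=35+6=41). clock=35
Op 30: insert c.com -> 10.0.0.3 (expiry=35+1=36). clock=35
lookup b.com: not in cache (expired or never inserted)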